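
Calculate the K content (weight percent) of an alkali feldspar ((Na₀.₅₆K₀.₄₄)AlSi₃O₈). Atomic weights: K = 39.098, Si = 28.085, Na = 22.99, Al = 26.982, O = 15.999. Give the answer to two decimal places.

6.39 weight percent

Formula mass = 0.56×22.99 + 0.44×39.098 + 1×26.982 + 3×28.085 + 8×15.999 = 269.307 g/mol, of which 17.203 g is K.
So K makes up 17.203/269.307 = 0.0639 of the mass, i.e. 6.39%.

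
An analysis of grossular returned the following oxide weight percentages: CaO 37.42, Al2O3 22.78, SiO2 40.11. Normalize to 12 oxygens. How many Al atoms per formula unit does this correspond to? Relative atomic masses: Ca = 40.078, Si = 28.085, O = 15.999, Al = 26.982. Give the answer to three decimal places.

CaO: 37.42/56.077 = 0.66730 mol → 0.66730 mol Ca, 0.66730 mol O.
Al2O3: 22.78/101.961 = 0.22342 mol → 0.44684 mol Al, 0.67026 mol O.
SiO2: 40.11/60.083 = 0.66758 mol → 0.66758 mol Si, 1.33516 mol O.
Total oxygen = 2.67272 mol. Normalization factor = 12/2.67272 = 4.48981.
Al per 12 O = 0.44684 × 4.48981 = 2.006.

2.006 Al apfu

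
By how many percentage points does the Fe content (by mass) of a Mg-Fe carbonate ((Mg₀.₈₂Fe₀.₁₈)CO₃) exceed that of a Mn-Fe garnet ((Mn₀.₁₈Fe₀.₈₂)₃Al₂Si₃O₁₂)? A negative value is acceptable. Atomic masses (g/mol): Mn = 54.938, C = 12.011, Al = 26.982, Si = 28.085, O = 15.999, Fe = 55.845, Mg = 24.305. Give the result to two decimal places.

-16.46 percentage points

Fe in (Mg₀.₈₂Fe₀.₁₈)CO₃: molar mass 89.990 g/mol; 0.18×55.845 = 10.052 g → 11.17 wt%.
Fe in (Mn₀.₁₈Fe₀.₈₂)₃Al₂Si₃O₁₂: molar mass 497.252 g/mol; 2.46×55.845 = 137.379 g → 27.63 wt%.
Difference = 11.17 − 27.63 = -16.46 percentage points.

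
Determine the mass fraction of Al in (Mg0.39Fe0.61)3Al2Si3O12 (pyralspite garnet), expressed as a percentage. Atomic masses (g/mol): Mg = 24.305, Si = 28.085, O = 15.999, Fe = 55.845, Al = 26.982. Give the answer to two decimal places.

M((Mg0.39Fe0.61)3Al2Si3O12) = 460.840 g/mol.
Al contributes 2 × 26.982 = 53.964 g per mole.
53.964/460.840 = 0.1171 → 11.71%.

11.71 weight percent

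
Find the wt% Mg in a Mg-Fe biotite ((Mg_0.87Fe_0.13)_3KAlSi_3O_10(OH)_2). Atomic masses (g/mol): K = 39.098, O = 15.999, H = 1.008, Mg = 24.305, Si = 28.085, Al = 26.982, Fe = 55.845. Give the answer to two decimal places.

14.77 weight percent

M((Mg_0.87Fe_0.13)_3KAlSi_3O_10(OH)_2) = 429.555 g/mol.
Mg contributes 2.61 × 24.305 = 63.436 g per mole.
63.436/429.555 = 0.1477 → 14.77%.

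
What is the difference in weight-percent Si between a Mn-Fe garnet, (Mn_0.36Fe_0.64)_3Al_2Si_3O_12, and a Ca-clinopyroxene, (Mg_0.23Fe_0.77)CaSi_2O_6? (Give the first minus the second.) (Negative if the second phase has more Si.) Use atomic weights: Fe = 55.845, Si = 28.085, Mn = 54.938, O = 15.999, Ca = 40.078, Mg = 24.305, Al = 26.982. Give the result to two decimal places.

First mineral: 84.255 g Si in 496.762 g formula = 16.96 wt% Si.
Second mineral: 56.170 g Si in 240.833 g formula = 23.32 wt% Si.
16.96% − 23.32% gives a difference of -6.36 percentage points.

-6.36 percentage points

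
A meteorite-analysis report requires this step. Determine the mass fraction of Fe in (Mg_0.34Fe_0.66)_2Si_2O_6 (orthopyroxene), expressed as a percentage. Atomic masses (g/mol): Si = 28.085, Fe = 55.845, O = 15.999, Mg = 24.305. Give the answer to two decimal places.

M((Mg_0.34Fe_0.66)_2Si_2O_6) = 242.407 g/mol.
Fe contributes 1.32 × 55.845 = 73.715 g per mole.
73.715/242.407 = 0.3041 → 30.41%.

30.41 wt%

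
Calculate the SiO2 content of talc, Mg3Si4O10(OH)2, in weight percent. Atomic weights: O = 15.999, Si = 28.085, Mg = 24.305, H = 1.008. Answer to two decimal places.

63.37 wt%

M(Mg3Si4O10(OH)2) = 379.259 g/mol; M(SiO2) = 60.083 g/mol.
Moles SiO2 per formula unit = 4 Si ÷ 1 = 4.0000.
SiO2 fraction = (4.0000 × 60.083) / 379.259 = 240.332/379.259 = 0.6337.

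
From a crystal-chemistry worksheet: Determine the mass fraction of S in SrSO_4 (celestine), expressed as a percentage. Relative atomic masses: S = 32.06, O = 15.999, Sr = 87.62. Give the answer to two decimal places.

17.45 wt%

M(SrSO_4) = 183.676 g/mol.
S contributes 1 × 32.06 = 32.060 g per mole.
32.060/183.676 = 0.1745 → 17.45%.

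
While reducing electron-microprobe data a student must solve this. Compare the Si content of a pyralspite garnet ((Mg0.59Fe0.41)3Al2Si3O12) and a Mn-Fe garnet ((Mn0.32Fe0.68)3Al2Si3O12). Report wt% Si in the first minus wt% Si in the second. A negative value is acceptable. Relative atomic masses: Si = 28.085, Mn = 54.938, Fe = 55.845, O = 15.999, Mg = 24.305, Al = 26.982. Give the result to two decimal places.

First mineral: 84.255 g Si in 441.916 g formula = 19.07 wt% Si.
Second mineral: 84.255 g Si in 496.871 g formula = 16.96 wt% Si.
19.07% − 16.96% gives a difference of 2.11 percentage points.

2.11 percentage points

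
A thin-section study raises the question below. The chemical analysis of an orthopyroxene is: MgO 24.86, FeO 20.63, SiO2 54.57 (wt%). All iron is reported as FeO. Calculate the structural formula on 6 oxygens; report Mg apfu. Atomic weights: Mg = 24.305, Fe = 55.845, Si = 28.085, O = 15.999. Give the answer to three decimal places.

MgO: 24.86/40.304 = 0.61681 mol → 0.61681 mol Mg, 0.61681 mol O.
FeO: 20.63/71.844 = 0.28715 mol → 0.28715 mol Fe, 0.28715 mol O.
SiO2: 54.57/60.083 = 0.90824 mol → 0.90824 mol Si, 1.81648 mol O.
Total oxygen = 2.72044 mol. Normalization factor = 6/2.72044 = 2.20553.
Mg per 6 O = 0.61681 × 2.20553 = 1.360.

1.360 Mg apfu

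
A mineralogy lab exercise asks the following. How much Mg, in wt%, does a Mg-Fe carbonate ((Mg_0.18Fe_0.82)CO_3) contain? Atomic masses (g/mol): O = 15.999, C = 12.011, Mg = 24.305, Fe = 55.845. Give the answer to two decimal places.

3.97 wt%

Formula mass = 0.18*24.305 + 0.82*55.845 + 1*12.011 + 3*15.999 = 110.176 g/mol, of which 4.375 g is Mg.
So Mg makes up 4.375/110.176 = 0.0397 of the mass, i.e. 3.97%.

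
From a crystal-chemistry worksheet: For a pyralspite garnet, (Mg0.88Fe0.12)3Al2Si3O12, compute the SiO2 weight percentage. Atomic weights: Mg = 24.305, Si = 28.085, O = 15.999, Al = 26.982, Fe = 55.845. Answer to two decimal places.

Molar mass of (Mg0.88Fe0.12)3Al2Si3O12 = 2.64×24.305 + 0.36×55.845 + 2×26.982 + 3×28.085 + 12×15.999 = 414.476 g/mol.
Each formula unit contains 3 Si, equivalent to 3/1 = 3.0000 mol SiO2.
M(SiO2) = 1×28.085 + 2×15.999 = 60.083 g/mol.
Mass of SiO2 per formula unit = 3.0000 × 60.083 = 180.249 g.
SiO2 wt% = 180.249 / 414.476 × 100 = 43.49%.

43.49 wt%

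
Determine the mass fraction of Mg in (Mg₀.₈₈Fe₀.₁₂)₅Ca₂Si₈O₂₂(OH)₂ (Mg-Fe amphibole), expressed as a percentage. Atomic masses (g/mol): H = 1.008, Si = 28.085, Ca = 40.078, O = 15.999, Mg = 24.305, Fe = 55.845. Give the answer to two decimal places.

M((Mg₀.₈₈Fe₀.₁₂)₅Ca₂Si₈O₂₂(OH)₂) = 831.277 g/mol.
Mg contributes 4.40 × 24.305 = 106.942 g per mole.
106.942/831.277 = 0.1286 → 12.86%.

12.86 weight percent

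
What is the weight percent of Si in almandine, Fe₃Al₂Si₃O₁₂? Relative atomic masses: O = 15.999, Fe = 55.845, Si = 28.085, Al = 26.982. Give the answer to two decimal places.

16.93 mass %

M(Fe₃Al₂Si₃O₁₂) = 497.742 g/mol.
Si contributes 3 × 28.085 = 84.255 g per mole.
84.255/497.742 = 0.1693 → 16.93%.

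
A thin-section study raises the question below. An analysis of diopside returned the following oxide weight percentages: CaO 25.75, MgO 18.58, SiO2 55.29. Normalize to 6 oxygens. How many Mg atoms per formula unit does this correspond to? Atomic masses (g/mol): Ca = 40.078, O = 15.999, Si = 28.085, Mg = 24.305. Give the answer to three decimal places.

25.75 wt% CaO ÷ 56.077 g/mol = 0.45919 mol, giving 0.45919 Ca and 0.45919 O.
18.58 wt% MgO ÷ 40.304 g/mol = 0.46100 mol, giving 0.46100 Mg and 0.46100 O.
55.29 wt% SiO2 ÷ 60.083 g/mol = 0.92023 mol, giving 0.92023 Si and 1.84046 O.
Oxygen sums to 2.76065; scaling by 6/2.76065 = 2.17340 puts the formula on 6 O.
Mg: 0.46100 × 2.17340 = 1.002 atoms per formula unit.

1.002 Mg apfu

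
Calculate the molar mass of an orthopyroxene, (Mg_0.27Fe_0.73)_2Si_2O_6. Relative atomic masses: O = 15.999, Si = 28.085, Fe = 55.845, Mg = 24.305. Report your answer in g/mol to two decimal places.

The formula mass is the sum 0.54·24.305 + 1.46·55.845 + 2·28.085 + 6·15.999.

246.82 g/mol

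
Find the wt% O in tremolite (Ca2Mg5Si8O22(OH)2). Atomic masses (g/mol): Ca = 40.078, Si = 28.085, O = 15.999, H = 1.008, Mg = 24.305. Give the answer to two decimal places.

M(Ca2Mg5Si8O22(OH)2) = 812.353 g/mol.
O contributes 24 × 15.999 = 383.976 g per mole.
383.976/812.353 = 0.4727 → 47.27%.

47.27 mass %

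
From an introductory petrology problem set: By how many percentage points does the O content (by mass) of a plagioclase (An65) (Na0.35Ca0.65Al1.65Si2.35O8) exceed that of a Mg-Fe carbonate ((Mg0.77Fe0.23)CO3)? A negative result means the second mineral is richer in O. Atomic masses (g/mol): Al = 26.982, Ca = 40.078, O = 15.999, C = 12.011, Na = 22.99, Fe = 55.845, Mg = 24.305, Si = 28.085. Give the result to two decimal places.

O in Na0.35Ca0.65Al1.65Si2.35O8: molar mass 272.609 g/mol; 8×15.999 = 127.992 g → 46.95 wt%.
O in (Mg0.77Fe0.23)CO3: molar mass 91.567 g/mol; 3×15.999 = 47.997 g → 52.42 wt%.
Difference = 46.95 − 52.42 = -5.47 percentage points.

-5.47 percentage points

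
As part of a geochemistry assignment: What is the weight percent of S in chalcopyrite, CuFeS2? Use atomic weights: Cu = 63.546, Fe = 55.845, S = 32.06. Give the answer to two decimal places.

34.94 mass %

Molar mass of CuFeS2: 1*63.546 + 1*55.845 + 2*32.06 = 183.511 g/mol.
Mass of S per formula unit: 2 × 32.06 = 64.120 g.
Weight fraction S = 64.120 / 183.511 = 0.3494.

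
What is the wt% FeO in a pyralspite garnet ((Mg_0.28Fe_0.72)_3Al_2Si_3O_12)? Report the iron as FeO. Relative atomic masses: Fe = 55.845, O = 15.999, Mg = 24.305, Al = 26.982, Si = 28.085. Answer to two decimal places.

Formula mass = 471.248 g/mol.
2.16 Fe → 2.1600 mol FeO per formula unit; M(FeO) = 71.844, so FeO mass = 155.183 g.
155.183/471.248 × 100 = 32.93 wt%.

32.93 wt%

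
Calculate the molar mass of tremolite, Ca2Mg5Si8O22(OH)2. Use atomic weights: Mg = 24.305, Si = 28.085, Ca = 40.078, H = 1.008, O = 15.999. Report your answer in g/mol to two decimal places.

The formula mass is the sum 2*40.078 + 5*24.305 + 8*28.085 + 24*15.999 + 2*1.008.

812.35 g/mol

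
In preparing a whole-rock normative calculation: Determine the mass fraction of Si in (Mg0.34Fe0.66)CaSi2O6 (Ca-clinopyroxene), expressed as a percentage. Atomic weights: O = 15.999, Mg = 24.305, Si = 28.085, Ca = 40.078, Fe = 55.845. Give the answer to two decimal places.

23.66 weight percent

Molar mass of (Mg0.34Fe0.66)CaSi2O6: 0.34·24.305 + 0.66·55.845 + 1·40.078 + 2·28.085 + 6·15.999 = 237.363 g/mol.
Mass of Si per formula unit: 2 × 28.085 = 56.170 g.
Weight fraction Si = 56.170 / 237.363 = 0.2366.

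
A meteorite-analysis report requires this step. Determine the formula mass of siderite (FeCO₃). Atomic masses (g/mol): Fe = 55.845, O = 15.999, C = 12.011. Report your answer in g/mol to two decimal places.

115.85 g/mol

The formula mass is the sum 1×55.845 + 1×12.011 + 3×15.999.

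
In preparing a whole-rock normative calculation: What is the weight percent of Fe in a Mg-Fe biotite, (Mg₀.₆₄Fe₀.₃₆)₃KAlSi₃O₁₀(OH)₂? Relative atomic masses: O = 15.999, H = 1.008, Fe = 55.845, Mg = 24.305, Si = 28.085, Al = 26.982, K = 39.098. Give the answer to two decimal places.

13.36 wt%

Molar mass of (Mg₀.₆₄Fe₀.₃₆)₃KAlSi₃O₁₀(OH)₂: 1.92*24.305 + 1.08*55.845 + 1*39.098 + 1*26.982 + 3*28.085 + 12*15.999 + 2*1.008 = 451.317 g/mol.
Mass of Fe per formula unit: 1.08 × 55.845 = 60.313 g.
Weight fraction Fe = 60.313 / 451.317 = 0.1336.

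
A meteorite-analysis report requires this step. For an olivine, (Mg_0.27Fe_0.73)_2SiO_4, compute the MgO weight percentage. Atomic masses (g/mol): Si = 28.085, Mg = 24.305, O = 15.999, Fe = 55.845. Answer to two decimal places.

11.65 wt%

Formula mass = 186.739 g/mol.
0.54 Mg → 0.5400 mol MgO per formula unit; M(MgO) = 40.304, so MgO mass = 21.764 g.
21.764/186.739 × 100 = 11.65 wt%.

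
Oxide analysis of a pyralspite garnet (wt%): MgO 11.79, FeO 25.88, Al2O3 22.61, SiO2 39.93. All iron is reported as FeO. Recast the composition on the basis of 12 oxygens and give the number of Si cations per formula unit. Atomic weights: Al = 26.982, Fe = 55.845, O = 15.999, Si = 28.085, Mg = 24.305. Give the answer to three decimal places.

3.013 Si apfu

11.79 wt% MgO ÷ 40.304 g/mol = 0.29253 mol, giving 0.29253 Mg and 0.29253 O.
25.88 wt% FeO ÷ 71.844 g/mol = 0.36022 mol, giving 0.36022 Fe and 0.36022 O.
22.61 wt% Al2O3 ÷ 101.961 g/mol = 0.22175 mol, giving 0.44350 Al and 0.66525 O.
39.93 wt% SiO2 ÷ 60.083 g/mol = 0.66458 mol, giving 0.66458 Si and 1.32916 O.
Oxygen sums to 2.64716; scaling by 12/2.64716 = 4.53316 puts the formula on 12 O.
Si: 0.66458 × 4.53316 = 3.013 atoms per formula unit.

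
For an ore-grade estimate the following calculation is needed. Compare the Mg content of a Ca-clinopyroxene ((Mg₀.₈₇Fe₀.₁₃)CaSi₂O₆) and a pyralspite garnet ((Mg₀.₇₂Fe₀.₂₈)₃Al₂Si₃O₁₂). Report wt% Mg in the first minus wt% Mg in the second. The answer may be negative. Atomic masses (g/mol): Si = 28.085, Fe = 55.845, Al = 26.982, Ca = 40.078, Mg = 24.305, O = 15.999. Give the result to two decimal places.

M((Mg₀.₈₇Fe₀.₁₃)CaSi₂O₆) = 220.647 g/mol, so wt% Mg = 21.145/220.647 × 100 = 9.58%.
M((Mg₀.₇₂Fe₀.₂₈)₃Al₂Si₃O₁₂) = 429.616 g/mol, so wt% Mg = 52.499/429.616 × 100 = 12.22%.
9.58 − 12.22 = -2.64 pp.

-2.64 percentage points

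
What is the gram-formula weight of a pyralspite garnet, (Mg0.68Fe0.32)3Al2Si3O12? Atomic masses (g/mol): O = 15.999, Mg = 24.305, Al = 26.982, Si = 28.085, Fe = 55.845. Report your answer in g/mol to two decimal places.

433.40 g/mol

Mg: 2.04 × 24.305 = 49.5822
Fe: 0.96 × 55.845 = 53.6112
Al: 2 × 26.982 = 53.9640
Si: 3 × 28.085 = 84.2550
O: 12 × 15.999 = 191.9880
Summing the contributions gives the formula mass.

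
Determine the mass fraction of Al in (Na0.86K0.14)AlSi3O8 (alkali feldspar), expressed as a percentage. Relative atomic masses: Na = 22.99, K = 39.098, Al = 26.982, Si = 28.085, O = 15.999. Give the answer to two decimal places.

10.20 wt%

Molar mass of (Na0.86K0.14)AlSi3O8: 0.86×22.99 + 0.14×39.098 + 1×26.982 + 3×28.085 + 8×15.999 = 264.474 g/mol.
Mass of Al per formula unit: 1 × 26.982 = 26.982 g.
Weight fraction Al = 26.982 / 264.474 = 0.1020.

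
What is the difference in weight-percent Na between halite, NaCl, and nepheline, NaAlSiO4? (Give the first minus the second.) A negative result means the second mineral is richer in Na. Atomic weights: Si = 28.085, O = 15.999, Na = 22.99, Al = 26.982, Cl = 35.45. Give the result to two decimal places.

23.16 percentage points

Na in NaCl: molar mass 58.440 g/mol; 1×22.99 = 22.990 g → 39.34 wt%.
Na in NaAlSiO4: molar mass 142.053 g/mol; 1×22.99 = 22.990 g → 16.18 wt%.
Difference = 39.34 − 16.18 = 23.16 percentage points.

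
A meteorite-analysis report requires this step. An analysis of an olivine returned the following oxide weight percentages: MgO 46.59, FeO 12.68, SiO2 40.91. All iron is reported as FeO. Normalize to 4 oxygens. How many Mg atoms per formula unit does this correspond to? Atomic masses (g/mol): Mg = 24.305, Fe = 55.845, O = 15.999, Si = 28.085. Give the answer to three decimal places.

1.716 Mg apfu

46.59 wt% MgO ÷ 40.304 g/mol = 1.15596 mol, giving 1.15596 Mg and 1.15596 O.
12.68 wt% FeO ÷ 71.844 g/mol = 0.17649 mol, giving 0.17649 Fe and 0.17649 O.
40.91 wt% SiO2 ÷ 60.083 g/mol = 0.68089 mol, giving 0.68089 Si and 1.36178 O.
Oxygen sums to 2.69423; scaling by 4/2.69423 = 1.48465 puts the formula on 4 O.
Mg: 1.15596 × 1.48465 = 1.716 atoms per formula unit.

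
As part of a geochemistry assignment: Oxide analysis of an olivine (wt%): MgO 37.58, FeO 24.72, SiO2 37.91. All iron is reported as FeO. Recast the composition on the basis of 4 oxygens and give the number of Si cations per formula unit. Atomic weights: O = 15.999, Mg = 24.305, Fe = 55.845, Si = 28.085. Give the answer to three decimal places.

0.994 Si apfu

MgO (M=40.304): mol = 0.93241; Mg = 0.93241, O = 0.93241.
FeO (M=71.844): mol = 0.34408; Fe = 0.34408, O = 0.34408.
SiO2 (M=60.083): mol = 0.63096; Si = 0.63096, O = 1.26192.
ΣO = 2.53841; factor = 4/ΣO = 1.57579.
Si apfu = 0.63096 × 1.57579 = 0.994.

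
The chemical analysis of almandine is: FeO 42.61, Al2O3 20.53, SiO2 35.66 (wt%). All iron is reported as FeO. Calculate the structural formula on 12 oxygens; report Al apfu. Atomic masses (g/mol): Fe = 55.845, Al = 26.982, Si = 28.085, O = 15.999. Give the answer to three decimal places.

2.027 Al apfu

42.61 wt% FeO ÷ 71.844 g/mol = 0.59309 mol, giving 0.59309 Fe and 0.59309 O.
20.53 wt% Al2O3 ÷ 101.961 g/mol = 0.20135 mol, giving 0.40270 Al and 0.60405 O.
35.66 wt% SiO2 ÷ 60.083 g/mol = 0.59351 mol, giving 0.59351 Si and 1.18702 O.
Oxygen sums to 2.38416; scaling by 12/2.38416 = 5.03322 puts the formula on 12 O.
Al: 0.40270 × 5.03322 = 2.027 atoms per formula unit.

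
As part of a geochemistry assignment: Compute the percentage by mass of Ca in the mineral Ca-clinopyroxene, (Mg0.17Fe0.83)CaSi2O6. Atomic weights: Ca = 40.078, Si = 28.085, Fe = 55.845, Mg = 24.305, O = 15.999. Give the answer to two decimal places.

16.51 mass %

Formula mass = 0.17×24.305 + 0.83×55.845 + 1×40.078 + 2×28.085 + 6×15.999 = 242.725 g/mol, of which 40.078 g is Ca.
So Ca makes up 40.078/242.725 = 0.1651 of the mass, i.e. 16.51%.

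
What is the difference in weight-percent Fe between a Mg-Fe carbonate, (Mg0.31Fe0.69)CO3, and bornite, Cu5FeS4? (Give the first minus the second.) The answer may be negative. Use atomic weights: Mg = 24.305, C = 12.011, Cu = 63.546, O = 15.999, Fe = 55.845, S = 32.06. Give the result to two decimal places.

25.20 percentage points

Fe in (Mg0.31Fe0.69)CO3: molar mass 106.076 g/mol; 0.69×55.845 = 38.533 g → 36.33 wt%.
Fe in Cu5FeS4: molar mass 501.815 g/mol; 1×55.845 = 55.845 g → 11.13 wt%.
Difference = 36.33 − 11.13 = 25.20 percentage points.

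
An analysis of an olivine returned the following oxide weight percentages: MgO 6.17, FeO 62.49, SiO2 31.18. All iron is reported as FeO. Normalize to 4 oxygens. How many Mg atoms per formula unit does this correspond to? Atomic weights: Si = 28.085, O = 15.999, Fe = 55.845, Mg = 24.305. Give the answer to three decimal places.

MgO (M=40.304): mol = 0.15309; Mg = 0.15309, O = 0.15309.
FeO (M=71.844): mol = 0.86980; Fe = 0.86980, O = 0.86980.
SiO2 (M=60.083): mol = 0.51895; Si = 0.51895, O = 1.03790.
ΣO = 2.06079; factor = 4/ΣO = 1.94100.
Mg apfu = 0.15309 × 1.94100 = 0.297.

0.297 Mg apfu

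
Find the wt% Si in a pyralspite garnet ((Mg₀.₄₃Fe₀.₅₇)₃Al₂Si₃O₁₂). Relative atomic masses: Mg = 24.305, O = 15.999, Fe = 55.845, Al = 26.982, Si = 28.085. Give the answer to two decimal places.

18.43 wt%

Formula mass = 1.29×24.305 + 1.71×55.845 + 2×26.982 + 3×28.085 + 12×15.999 = 457.055 g/mol, of which 84.255 g is Si.
So Si makes up 84.255/457.055 = 0.1843 of the mass, i.e. 18.43%.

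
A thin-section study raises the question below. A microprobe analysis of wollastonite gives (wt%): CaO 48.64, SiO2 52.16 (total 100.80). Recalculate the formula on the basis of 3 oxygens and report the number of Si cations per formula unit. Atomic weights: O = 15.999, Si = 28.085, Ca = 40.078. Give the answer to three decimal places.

CaO (M=56.077): mol = 0.86738; Ca = 0.86738, O = 0.86738.
SiO2 (M=60.083): mol = 0.86813; Si = 0.86813, O = 1.73626.
ΣO = 2.60364; factor = 3/ΣO = 1.15223.
Si apfu = 0.86813 × 1.15223 = 1.000.

1.000 Si apfu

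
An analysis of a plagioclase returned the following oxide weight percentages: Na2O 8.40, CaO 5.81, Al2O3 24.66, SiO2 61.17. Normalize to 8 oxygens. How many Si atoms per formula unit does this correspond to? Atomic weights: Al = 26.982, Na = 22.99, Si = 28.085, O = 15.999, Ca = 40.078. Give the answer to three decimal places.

8.40 wt% Na2O ÷ 61.979 g/mol = 0.13553 mol, giving 0.27106 Na and 0.13553 O.
5.81 wt% CaO ÷ 56.077 g/mol = 0.10361 mol, giving 0.10361 Ca and 0.10361 O.
24.66 wt% Al2O3 ÷ 101.961 g/mol = 0.24186 mol, giving 0.48372 Al and 0.72558 O.
61.17 wt% SiO2 ÷ 60.083 g/mol = 1.01809 mol, giving 1.01809 Si and 2.03618 O.
Oxygen sums to 3.00090; scaling by 8/3.00090 = 2.66587 puts the formula on 8 O.
Si: 1.01809 × 2.66587 = 2.714 atoms per formula unit.

2.714 Si apfu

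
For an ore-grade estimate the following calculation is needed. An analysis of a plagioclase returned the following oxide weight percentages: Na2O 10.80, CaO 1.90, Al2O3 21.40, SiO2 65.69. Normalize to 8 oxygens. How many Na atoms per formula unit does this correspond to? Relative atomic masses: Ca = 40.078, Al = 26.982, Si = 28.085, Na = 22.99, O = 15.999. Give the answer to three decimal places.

0.922 Na apfu

Na2O: 10.80/61.979 = 0.17425 mol → 0.34850 mol Na, 0.17425 mol O.
CaO: 1.90/56.077 = 0.03388 mol → 0.03388 mol Ca, 0.03388 mol O.
Al2O3: 21.40/101.961 = 0.20988 mol → 0.41976 mol Al, 0.62964 mol O.
SiO2: 65.69/60.083 = 1.09332 mol → 1.09332 mol Si, 2.18664 mol O.
Total oxygen = 3.02441 mol. Normalization factor = 8/3.02441 = 2.64514.
Na per 8 O = 0.34850 × 2.64514 = 0.922.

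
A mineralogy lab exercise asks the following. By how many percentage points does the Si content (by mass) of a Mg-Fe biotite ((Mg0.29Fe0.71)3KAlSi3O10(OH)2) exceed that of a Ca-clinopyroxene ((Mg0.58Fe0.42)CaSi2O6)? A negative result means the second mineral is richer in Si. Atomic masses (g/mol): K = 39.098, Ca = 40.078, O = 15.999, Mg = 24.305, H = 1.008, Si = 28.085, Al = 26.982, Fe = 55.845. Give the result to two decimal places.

M((Mg0.29Fe0.71)3KAlSi3O10(OH)2) = 484.434 g/mol, so wt% Si = 84.255/484.434 × 100 = 17.39%.
M((Mg0.58Fe0.42)CaSi2O6) = 229.794 g/mol, so wt% Si = 56.170/229.794 × 100 = 24.44%.
17.39 − 24.44 = -7.05 pp.

-7.05 percentage points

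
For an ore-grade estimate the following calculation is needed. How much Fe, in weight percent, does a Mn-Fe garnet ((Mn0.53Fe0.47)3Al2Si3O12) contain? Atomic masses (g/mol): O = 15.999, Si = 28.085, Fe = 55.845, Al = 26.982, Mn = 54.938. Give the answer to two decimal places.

M((Mn0.53Fe0.47)3Al2Si3O12) = 496.300 g/mol.
Fe contributes 1.41 × 55.845 = 78.741 g per mole.
78.741/496.300 = 0.1587 → 15.87%.

15.87 weight percent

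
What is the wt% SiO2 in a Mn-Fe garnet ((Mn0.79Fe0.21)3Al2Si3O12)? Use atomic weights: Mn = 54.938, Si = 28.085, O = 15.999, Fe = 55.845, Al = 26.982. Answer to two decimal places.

Formula mass = 495.592 g/mol.
3 Si → 3.0000 mol SiO2 per formula unit; M(SiO2) = 60.083, so SiO2 mass = 180.249 g.
180.249/495.592 × 100 = 36.37 wt%.

36.37 wt%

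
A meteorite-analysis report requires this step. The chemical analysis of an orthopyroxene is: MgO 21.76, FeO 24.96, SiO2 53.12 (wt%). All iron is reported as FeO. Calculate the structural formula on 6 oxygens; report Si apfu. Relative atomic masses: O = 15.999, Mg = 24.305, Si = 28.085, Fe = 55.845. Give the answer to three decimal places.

MgO (M=40.304): mol = 0.53990; Mg = 0.53990, O = 0.53990.
FeO (M=71.844): mol = 0.34742; Fe = 0.34742, O = 0.34742.
SiO2 (M=60.083): mol = 0.88411; Si = 0.88411, O = 1.76822.
ΣO = 2.65554; factor = 6/ΣO = 2.25943.
Si apfu = 0.88411 × 2.25943 = 1.998.

1.998 Si apfu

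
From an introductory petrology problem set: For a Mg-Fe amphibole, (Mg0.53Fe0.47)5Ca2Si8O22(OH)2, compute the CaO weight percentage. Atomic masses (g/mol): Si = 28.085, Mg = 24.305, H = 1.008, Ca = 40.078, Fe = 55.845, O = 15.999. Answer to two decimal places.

12.65 wt%

M((Mg0.53Fe0.47)5Ca2Si8O22(OH)2) = 886.472 g/mol; M(CaO) = 56.077 g/mol.
Moles CaO per formula unit = 2 Ca ÷ 1 = 2.0000.
CaO fraction = (2.0000 × 56.077) / 886.472 = 112.154/886.472 = 0.1265.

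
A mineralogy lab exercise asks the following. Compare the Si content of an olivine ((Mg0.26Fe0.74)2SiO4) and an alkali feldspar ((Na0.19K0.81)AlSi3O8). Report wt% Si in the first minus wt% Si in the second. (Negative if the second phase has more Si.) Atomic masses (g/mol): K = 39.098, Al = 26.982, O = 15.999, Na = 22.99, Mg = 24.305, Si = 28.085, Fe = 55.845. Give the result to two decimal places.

-15.62 percentage points

First mineral: 28.085 g Si in 187.370 g formula = 14.99 wt% Si.
Second mineral: 84.255 g Si in 275.266 g formula = 30.61 wt% Si.
14.99% − 30.61% gives a difference of -15.62 percentage points.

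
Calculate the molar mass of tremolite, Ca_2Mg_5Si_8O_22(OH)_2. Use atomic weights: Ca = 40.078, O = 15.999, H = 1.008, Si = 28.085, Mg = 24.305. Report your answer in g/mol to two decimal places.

812.35 g/mol

Ca: 2 × 40.078 = 80.1560
Mg: 5 × 24.305 = 121.5250
Si: 8 × 28.085 = 224.6800
O: 24 × 15.999 = 383.9760
H: 2 × 1.008 = 2.0160
Summing the contributions gives the formula mass.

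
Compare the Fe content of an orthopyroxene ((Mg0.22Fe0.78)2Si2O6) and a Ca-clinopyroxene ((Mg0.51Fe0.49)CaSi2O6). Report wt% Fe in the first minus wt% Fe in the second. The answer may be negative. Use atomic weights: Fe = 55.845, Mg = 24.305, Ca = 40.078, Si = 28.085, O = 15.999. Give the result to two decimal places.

23.06 percentage points

Fe in (Mg0.22Fe0.78)2Si2O6: molar mass 249.976 g/mol; 1.56×55.845 = 87.118 g → 34.85 wt%.
Fe in (Mg0.51Fe0.49)CaSi2O6: molar mass 232.002 g/mol; 0.49×55.845 = 27.364 g → 11.79 wt%.
Difference = 34.85 − 11.79 = 23.06 percentage points.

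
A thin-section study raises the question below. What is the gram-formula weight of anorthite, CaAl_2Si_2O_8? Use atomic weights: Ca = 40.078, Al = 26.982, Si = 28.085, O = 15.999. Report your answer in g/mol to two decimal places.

The formula mass is the sum 1(40.078) + 2(26.982) + 2(28.085) + 8(15.999).

278.20 g/mol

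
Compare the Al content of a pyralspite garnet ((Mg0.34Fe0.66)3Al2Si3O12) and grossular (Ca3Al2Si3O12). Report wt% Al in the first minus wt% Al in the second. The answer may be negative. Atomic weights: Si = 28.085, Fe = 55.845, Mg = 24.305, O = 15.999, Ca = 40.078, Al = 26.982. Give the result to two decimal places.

-0.39 percentage points

M((Mg0.34Fe0.66)3Al2Si3O12) = 465.571 g/mol, so wt% Al = 53.964/465.571 × 100 = 11.59%.
M(Ca3Al2Si3O12) = 450.441 g/mol, so wt% Al = 53.964/450.441 × 100 = 11.98%.
11.59 − 11.98 = -0.39 pp.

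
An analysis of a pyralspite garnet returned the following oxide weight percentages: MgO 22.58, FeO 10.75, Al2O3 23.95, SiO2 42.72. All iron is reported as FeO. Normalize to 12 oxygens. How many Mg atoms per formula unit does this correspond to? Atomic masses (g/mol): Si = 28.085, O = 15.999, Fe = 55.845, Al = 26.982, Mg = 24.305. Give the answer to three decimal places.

MgO: 22.58/40.304 = 0.56024 mol → 0.56024 mol Mg, 0.56024 mol O.
FeO: 10.75/71.844 = 0.14963 mol → 0.14963 mol Fe, 0.14963 mol O.
Al2O3: 23.95/101.961 = 0.23489 mol → 0.46978 mol Al, 0.70467 mol O.
SiO2: 42.72/60.083 = 0.71102 mol → 0.71102 mol Si, 1.42204 mol O.
Total oxygen = 2.83658 mol. Normalization factor = 12/2.83658 = 4.23045.
Mg per 12 O = 0.56024 × 4.23045 = 2.370.

2.370 Mg apfu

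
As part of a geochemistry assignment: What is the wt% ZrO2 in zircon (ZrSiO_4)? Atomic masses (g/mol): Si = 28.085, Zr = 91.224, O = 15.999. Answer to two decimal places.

Formula mass = 183.305 g/mol.
1 Zr → 1.0000 mol ZrO2 per formula unit; M(ZrO2) = 123.222, so ZrO2 mass = 123.222 g.
123.222/183.305 × 100 = 67.22 wt%.

67.22 wt%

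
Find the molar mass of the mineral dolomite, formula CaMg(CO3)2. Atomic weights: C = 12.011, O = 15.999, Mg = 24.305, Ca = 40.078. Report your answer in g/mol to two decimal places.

184.40 g/mol

M = 1*40.078 + 1*24.305 + 2*12.011 + 6*15.999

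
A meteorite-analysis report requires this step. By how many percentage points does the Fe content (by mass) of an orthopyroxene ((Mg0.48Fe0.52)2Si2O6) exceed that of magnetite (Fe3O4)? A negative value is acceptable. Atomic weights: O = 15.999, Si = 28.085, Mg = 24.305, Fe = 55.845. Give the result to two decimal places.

M((Mg0.48Fe0.52)2Si2O6) = 233.576 g/mol, so wt% Fe = 58.079/233.576 × 100 = 24.87%.
M(Fe3O4) = 231.531 g/mol, so wt% Fe = 167.535/231.531 × 100 = 72.36%.
24.87 − 72.36 = -47.49 pp.

-47.49 percentage points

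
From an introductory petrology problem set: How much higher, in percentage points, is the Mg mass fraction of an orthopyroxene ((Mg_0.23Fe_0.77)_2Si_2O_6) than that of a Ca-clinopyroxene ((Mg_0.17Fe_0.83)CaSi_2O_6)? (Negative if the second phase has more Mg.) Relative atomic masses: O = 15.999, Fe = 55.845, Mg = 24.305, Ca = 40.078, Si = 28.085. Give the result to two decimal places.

Mg in (Mg_0.23Fe_0.77)_2Si_2O_6: molar mass 249.346 g/mol; 0.46×24.305 = 11.180 g → 4.48 wt%.
Mg in (Mg_0.17Fe_0.83)CaSi_2O_6: molar mass 242.725 g/mol; 0.17×24.305 = 4.132 g → 1.70 wt%.
Difference = 4.48 − 1.70 = 2.78 percentage points.

2.78 percentage points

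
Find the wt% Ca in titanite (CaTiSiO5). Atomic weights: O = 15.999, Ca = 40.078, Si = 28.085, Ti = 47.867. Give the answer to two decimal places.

M(CaTiSiO5) = 196.025 g/mol.
Ca contributes 1 × 40.078 = 40.078 g per mole.
40.078/196.025 = 0.2045 → 20.45%.

20.45 wt%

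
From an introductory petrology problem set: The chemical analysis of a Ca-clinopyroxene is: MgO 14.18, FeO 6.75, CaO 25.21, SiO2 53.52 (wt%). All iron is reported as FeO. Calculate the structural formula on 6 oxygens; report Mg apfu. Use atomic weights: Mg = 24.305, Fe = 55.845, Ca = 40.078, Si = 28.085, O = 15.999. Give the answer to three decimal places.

0.789 Mg apfu

14.18 wt% MgO ÷ 40.304 g/mol = 0.35183 mol, giving 0.35183 Mg and 0.35183 O.
6.75 wt% FeO ÷ 71.844 g/mol = 0.09395 mol, giving 0.09395 Fe and 0.09395 O.
25.21 wt% CaO ÷ 56.077 g/mol = 0.44956 mol, giving 0.44956 Ca and 0.44956 O.
53.52 wt% SiO2 ÷ 60.083 g/mol = 0.89077 mol, giving 0.89077 Si and 1.78154 O.
Oxygen sums to 2.67688; scaling by 6/2.67688 = 2.24142 puts the formula on 6 O.
Mg: 0.35183 × 2.24142 = 0.789 atoms per formula unit.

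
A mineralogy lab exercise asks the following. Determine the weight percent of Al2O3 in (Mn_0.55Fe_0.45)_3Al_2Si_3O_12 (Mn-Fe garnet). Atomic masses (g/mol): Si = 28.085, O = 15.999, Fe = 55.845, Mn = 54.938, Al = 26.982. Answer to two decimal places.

20.55 wt%

Formula mass = 496.245 g/mol.
2 Al → 1.0000 mol Al2O3 per formula unit; M(Al2O3) = 101.961, so Al2O3 mass = 101.961 g.
101.961/496.245 × 100 = 20.55 wt%.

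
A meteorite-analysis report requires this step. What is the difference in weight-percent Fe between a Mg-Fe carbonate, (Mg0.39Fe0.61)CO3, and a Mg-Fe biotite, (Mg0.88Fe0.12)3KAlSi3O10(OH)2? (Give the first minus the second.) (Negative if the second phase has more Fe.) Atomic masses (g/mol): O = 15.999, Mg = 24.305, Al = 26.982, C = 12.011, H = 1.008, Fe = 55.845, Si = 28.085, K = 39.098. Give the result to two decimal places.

28.21 percentage points

Fe in (Mg0.39Fe0.61)CO3: molar mass 103.552 g/mol; 0.61×55.845 = 34.065 g → 32.90 wt%.
Fe in (Mg0.88Fe0.12)3KAlSi3O10(OH)2: molar mass 428.608 g/mol; 0.36×55.845 = 20.104 g → 4.69 wt%.
Difference = 32.90 − 4.69 = 28.21 percentage points.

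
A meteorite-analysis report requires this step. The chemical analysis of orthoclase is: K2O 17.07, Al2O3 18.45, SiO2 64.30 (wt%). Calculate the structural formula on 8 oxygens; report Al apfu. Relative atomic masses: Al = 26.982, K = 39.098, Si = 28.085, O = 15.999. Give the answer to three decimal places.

1.011 Al apfu

K2O: 17.07/94.195 = 0.18122 mol → 0.36244 mol K, 0.18122 mol O.
Al2O3: 18.45/101.961 = 0.18095 mol → 0.36190 mol Al, 0.54285 mol O.
SiO2: 64.30/60.083 = 1.07019 mol → 1.07019 mol Si, 2.14038 mol O.
Total oxygen = 2.86445 mol. Normalization factor = 8/2.86445 = 2.79286.
Al per 8 O = 0.36190 × 2.79286 = 1.011.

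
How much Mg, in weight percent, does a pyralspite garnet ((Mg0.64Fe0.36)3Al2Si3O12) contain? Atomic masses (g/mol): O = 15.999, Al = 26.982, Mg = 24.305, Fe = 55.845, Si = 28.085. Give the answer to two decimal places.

Molar mass of (Mg0.64Fe0.36)3Al2Si3O12: 1.92×24.305 + 1.08×55.845 + 2×26.982 + 3×28.085 + 12×15.999 = 437.185 g/mol.
Mass of Mg per formula unit: 1.92 × 24.305 = 46.666 g.
Weight fraction Mg = 46.666 / 437.185 = 0.1067.

10.67 weight percent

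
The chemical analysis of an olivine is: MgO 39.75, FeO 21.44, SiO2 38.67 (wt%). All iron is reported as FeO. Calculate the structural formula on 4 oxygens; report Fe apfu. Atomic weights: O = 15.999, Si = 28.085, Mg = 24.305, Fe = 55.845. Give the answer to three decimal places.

39.75 wt% MgO ÷ 40.304 g/mol = 0.98625 mol, giving 0.98625 Mg and 0.98625 O.
21.44 wt% FeO ÷ 71.844 g/mol = 0.29842 mol, giving 0.29842 Fe and 0.29842 O.
38.67 wt% SiO2 ÷ 60.083 g/mol = 0.64361 mol, giving 0.64361 Si and 1.28722 O.
Oxygen sums to 2.57189; scaling by 4/2.57189 = 1.55528 puts the formula on 4 O.
Fe: 0.29842 × 1.55528 = 0.464 atoms per formula unit.

0.464 Fe apfu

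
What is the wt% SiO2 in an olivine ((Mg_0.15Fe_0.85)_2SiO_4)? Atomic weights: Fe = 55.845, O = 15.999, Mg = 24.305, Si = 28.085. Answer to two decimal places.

Molar mass of (Mg_0.15Fe_0.85)_2SiO_4 = 0.30·24.305 + 1.70·55.845 + 1·28.085 + 4·15.999 = 194.309 g/mol.
Each formula unit contains 1 Si, equivalent to 1/1 = 1.0000 mol SiO2.
M(SiO2) = 1×28.085 + 2×15.999 = 60.083 g/mol.
Mass of SiO2 per formula unit = 1.0000 × 60.083 = 60.083 g.
SiO2 wt% = 60.083 / 194.309 × 100 = 30.92%.

30.92 wt%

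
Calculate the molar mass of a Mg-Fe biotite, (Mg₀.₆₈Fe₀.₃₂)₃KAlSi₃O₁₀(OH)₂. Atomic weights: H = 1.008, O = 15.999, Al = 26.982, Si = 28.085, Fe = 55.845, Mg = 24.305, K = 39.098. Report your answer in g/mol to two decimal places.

Mg: 2.04 × 24.305 = 49.5822
Fe: 0.96 × 55.845 = 53.6112
K: 1 × 39.098 = 39.0980
Al: 1 × 26.982 = 26.9820
Si: 3 × 28.085 = 84.2550
O: 12 × 15.999 = 191.9880
H: 2 × 1.008 = 2.0160
Summing the contributions gives the formula mass.

447.53 g/mol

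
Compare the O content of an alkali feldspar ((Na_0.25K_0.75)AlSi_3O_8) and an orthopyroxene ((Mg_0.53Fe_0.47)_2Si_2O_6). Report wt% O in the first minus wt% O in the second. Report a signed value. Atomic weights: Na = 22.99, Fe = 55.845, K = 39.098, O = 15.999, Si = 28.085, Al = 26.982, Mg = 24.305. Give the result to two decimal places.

M((Na_0.25K_0.75)AlSi_3O_8) = 274.300 g/mol, so wt% O = 127.992/274.300 × 100 = 46.66%.
M((Mg_0.53Fe_0.47)_2Si_2O_6) = 230.422 g/mol, so wt% O = 95.994/230.422 × 100 = 41.66%.
46.66 − 41.66 = 5.00 pp.

5.00 percentage points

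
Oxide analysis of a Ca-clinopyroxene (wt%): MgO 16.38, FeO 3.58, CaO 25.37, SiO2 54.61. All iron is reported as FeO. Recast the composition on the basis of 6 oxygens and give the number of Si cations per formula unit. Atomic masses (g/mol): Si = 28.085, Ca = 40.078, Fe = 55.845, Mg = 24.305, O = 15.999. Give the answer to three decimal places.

2.000 Si apfu

MgO: 16.38/40.304 = 0.40641 mol → 0.40641 mol Mg, 0.40641 mol O.
FeO: 3.58/71.844 = 0.04983 mol → 0.04983 mol Fe, 0.04983 mol O.
CaO: 25.37/56.077 = 0.45241 mol → 0.45241 mol Ca, 0.45241 mol O.
SiO2: 54.61/60.083 = 0.90891 mol → 0.90891 mol Si, 1.81782 mol O.
Total oxygen = 2.72647 mol. Normalization factor = 6/2.72647 = 2.20065.
Si per 6 O = 0.90891 × 2.20065 = 2.000.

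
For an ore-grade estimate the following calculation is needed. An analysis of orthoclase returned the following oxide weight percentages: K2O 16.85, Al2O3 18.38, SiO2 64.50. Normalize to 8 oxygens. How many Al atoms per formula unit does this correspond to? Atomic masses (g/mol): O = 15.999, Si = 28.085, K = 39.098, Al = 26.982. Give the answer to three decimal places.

1.006 Al apfu

K2O (M=94.195): mol = 0.17888; K = 0.35776, O = 0.17888.
Al2O3 (M=101.961): mol = 0.18027; Al = 0.36054, O = 0.54081.
SiO2 (M=60.083): mol = 1.07351; Si = 1.07351, O = 2.14702.
ΣO = 2.86671; factor = 8/ΣO = 2.79066.
Al apfu = 0.36054 × 2.79066 = 1.006.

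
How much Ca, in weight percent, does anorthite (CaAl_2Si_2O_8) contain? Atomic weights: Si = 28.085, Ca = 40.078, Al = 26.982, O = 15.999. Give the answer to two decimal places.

14.41 weight percent

Formula mass = 1·40.078 + 2·26.982 + 2·28.085 + 8·15.999 = 278.204 g/mol, of which 40.078 g is Ca.
So Ca makes up 40.078/278.204 = 0.1441 of the mass, i.e. 14.41%.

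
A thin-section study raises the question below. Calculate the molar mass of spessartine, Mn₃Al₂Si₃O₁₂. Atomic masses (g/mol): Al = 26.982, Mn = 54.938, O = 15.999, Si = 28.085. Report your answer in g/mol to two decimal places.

The formula mass is the sum 3*54.938 + 2*26.982 + 3*28.085 + 12*15.999.

495.02 g/mol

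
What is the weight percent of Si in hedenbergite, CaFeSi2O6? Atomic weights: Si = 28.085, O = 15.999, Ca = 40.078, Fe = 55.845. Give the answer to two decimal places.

22.64 wt%

Formula mass = 1·40.078 + 1·55.845 + 2·28.085 + 6·15.999 = 248.087 g/mol, of which 56.170 g is Si.
So Si makes up 56.170/248.087 = 0.2264 of the mass, i.e. 22.64%.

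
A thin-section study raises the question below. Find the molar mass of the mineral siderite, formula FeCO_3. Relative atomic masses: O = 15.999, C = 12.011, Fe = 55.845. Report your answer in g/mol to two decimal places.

Fe: 1 × 55.845 = 55.8450
C: 1 × 12.011 = 12.0110
O: 3 × 15.999 = 47.9970
Summing the contributions gives the formula mass.

115.85 g/mol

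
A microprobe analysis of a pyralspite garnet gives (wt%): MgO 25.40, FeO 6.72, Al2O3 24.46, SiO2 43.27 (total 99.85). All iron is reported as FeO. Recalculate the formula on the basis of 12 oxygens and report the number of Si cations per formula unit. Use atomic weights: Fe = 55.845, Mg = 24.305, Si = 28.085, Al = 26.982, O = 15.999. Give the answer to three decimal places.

MgO: 25.40/40.304 = 0.63021 mol → 0.63021 mol Mg, 0.63021 mol O.
FeO: 6.72/71.844 = 0.09354 mol → 0.09354 mol Fe, 0.09354 mol O.
Al2O3: 24.46/101.961 = 0.23990 mol → 0.47980 mol Al, 0.71970 mol O.
SiO2: 43.27/60.083 = 0.72017 mol → 0.72017 mol Si, 1.44034 mol O.
Total oxygen = 2.88379 mol. Normalization factor = 12/2.88379 = 4.16119.
Si per 12 O = 0.72017 × 4.16119 = 2.997.

2.997 Si apfu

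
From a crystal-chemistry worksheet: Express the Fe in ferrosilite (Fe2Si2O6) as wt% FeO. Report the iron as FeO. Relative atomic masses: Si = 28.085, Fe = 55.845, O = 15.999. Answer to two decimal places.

54.46 wt%

Molar mass of Fe2Si2O6 = 2×55.845 + 2×28.085 + 6×15.999 = 263.854 g/mol.
Each formula unit contains 2 Fe, equivalent to 2/1 = 2.0000 mol FeO.
M(FeO) = 1×55.845 + 1×15.999 = 71.844 g/mol.
Mass of FeO per formula unit = 2.0000 × 71.844 = 143.688 g.
FeO wt% = 143.688 / 263.854 × 100 = 54.46%.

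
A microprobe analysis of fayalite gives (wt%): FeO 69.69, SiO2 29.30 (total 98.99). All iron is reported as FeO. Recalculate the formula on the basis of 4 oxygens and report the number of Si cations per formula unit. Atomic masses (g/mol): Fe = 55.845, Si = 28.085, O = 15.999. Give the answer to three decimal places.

FeO: 69.69/71.844 = 0.97002 mol → 0.97002 mol Fe, 0.97002 mol O.
SiO2: 29.30/60.083 = 0.48766 mol → 0.48766 mol Si, 0.97532 mol O.
Total oxygen = 1.94534 mol. Normalization factor = 4/1.94534 = 2.05620.
Si per 4 O = 0.48766 × 2.05620 = 1.003.

1.003 Si apfu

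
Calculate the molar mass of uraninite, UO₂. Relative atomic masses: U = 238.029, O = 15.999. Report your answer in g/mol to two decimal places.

The formula mass is the sum 1·238.029 + 2·15.999.

270.03 g/mol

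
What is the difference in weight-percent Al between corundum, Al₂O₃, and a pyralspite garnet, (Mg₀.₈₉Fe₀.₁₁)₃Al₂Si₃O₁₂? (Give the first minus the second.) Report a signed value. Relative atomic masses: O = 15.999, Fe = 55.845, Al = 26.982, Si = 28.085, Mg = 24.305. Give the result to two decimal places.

M(Al₂O₃) = 101.961 g/mol, so wt% Al = 53.964/101.961 × 100 = 52.93%.
M((Mg₀.₈₉Fe₀.₁₁)₃Al₂Si₃O₁₂) = 413.530 g/mol, so wt% Al = 53.964/413.530 × 100 = 13.05%.
52.93 − 13.05 = 39.88 pp.

39.88 percentage points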